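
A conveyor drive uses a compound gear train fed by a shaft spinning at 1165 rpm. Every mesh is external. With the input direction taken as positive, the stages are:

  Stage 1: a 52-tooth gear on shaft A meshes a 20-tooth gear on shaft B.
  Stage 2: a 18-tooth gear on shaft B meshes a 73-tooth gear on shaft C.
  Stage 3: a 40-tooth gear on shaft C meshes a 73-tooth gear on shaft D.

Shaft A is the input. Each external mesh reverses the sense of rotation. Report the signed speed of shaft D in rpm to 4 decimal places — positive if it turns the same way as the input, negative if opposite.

-409.2475 rpm (opposite to input, |ω| = 409.2475 rpm)

Stage 1 [52T→20T]: ω = 1165.0000×52/20 = 3029.0000 rpm, dir flips to −; running = −3029.0000
Stage 2 [18T→73T]: ω = 3029.0000×18/73 = 746.8767 rpm, dir flips to +; running = +746.8767
Stage 3 [40T→73T]: ω = 746.8767×40/73 = 409.2475 rpm, dir flips to −; running = −409.2475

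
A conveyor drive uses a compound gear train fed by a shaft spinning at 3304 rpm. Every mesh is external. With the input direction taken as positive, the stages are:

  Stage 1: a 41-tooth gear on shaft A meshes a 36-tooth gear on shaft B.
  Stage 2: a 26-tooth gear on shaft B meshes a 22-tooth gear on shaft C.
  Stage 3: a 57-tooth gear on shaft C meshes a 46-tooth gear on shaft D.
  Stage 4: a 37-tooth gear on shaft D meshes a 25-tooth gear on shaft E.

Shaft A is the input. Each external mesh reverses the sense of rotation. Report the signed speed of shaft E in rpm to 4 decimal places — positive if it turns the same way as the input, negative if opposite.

+8155.5039 rpm (same as input, |ω| = 8155.5039 rpm)

Stage 1 [41T→36T]: ω = 3304.0000×41/36 = 3762.8889 rpm, dir flips to −; running = −3762.8889
Stage 2 [26T→22T]: ω = 3762.8889×26/22 = 4447.0505 rpm, dir flips to +; running = +4447.0505
Stage 3 [57T→46T]: ω = 4447.0505×57/46 = 5510.4756 rpm, dir flips to −; running = −5510.4756
Stage 4 [37T→25T]: ω = 5510.4756×37/25 = 8155.5039 rpm, dir flips to +; running = +8155.5039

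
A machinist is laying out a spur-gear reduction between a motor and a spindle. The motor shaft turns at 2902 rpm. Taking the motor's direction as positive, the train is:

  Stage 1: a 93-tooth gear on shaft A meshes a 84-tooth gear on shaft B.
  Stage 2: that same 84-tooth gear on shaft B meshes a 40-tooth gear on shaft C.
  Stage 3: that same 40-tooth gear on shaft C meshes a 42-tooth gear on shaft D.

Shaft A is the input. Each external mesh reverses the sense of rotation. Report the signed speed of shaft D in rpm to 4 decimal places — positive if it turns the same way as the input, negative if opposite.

Stage 1 [93T→84T]: ω = 2902.0000×93/84 = 3212.9286 rpm, dir flips to −; running = −3212.9286
Stage 2 [84T→40T]: ω = 3212.9286×84/40 = 6747.1500 rpm, dir flips to +; running = +6747.1500
Stage 3 [40T→42T]: ω = 6747.1500×40/42 = 6425.8571 rpm, dir flips to −; running = −6425.8571

-6425.8571 rpm (opposite to input, |ω| = 6425.8571 rpm)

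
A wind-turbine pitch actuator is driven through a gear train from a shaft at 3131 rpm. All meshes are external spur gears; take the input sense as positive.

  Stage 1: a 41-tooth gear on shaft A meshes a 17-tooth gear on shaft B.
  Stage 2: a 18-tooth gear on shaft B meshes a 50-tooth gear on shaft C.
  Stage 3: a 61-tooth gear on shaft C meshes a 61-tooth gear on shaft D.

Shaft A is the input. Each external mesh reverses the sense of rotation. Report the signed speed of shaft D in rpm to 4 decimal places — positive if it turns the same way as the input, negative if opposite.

Stage 1 [41T→17T]: ω = 3131.0000×41/17 = 7551.2353 rpm, dir flips to −; running = −7551.2353
Stage 2 [18T→50T]: ω = 7551.2353×18/50 = 2718.4447 rpm, dir flips to +; running = +2718.4447
Stage 3 [61T→61T]: ω = 2718.4447×61/61 = 2718.4447 rpm, dir flips to −; running = −2718.4447

-2718.4447 rpm (opposite to input, |ω| = 2718.4447 rpm)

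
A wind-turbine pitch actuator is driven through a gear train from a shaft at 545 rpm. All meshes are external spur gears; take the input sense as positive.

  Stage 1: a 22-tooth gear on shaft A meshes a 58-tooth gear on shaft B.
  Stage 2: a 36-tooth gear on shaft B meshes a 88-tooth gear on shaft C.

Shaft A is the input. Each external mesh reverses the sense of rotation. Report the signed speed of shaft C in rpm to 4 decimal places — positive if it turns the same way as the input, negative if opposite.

Stage 1 [22T→58T]: ω = 545.0000×22/58 = 206.7241 rpm, dir flips to −; running = −206.7241
Stage 2 [36T→88T]: ω = 206.7241×36/88 = 84.5690 rpm, dir flips to +; running = +84.5690

+84.5690 rpm (same as input, |ω| = 84.5690 rpm)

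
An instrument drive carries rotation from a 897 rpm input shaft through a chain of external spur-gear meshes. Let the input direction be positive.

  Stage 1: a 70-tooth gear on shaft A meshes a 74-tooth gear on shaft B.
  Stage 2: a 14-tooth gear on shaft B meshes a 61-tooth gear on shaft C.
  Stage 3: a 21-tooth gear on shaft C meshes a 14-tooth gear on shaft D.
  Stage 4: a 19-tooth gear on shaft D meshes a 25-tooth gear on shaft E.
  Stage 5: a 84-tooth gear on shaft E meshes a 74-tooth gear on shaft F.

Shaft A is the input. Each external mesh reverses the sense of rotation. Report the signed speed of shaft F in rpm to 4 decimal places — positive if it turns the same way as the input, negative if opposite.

-252.0051 rpm (opposite to input, |ω| = 252.0051 rpm)

Stage 1 [70T→74T]: ω = 897.0000×70/74 = 848.5135 rpm, dir flips to −; running = −848.5135
Stage 2 [14T→61T]: ω = 848.5135×14/61 = 194.7408 rpm, dir flips to +; running = +194.7408
Stage 3 [21T→14T]: ω = 194.7408×21/14 = 292.1112 rpm, dir flips to −; running = −292.1112
Stage 4 [19T→25T]: ω = 292.1112×19/25 = 222.0045 rpm, dir flips to +; running = +222.0045
Stage 5 [84T→74T]: ω = 222.0045×84/74 = 252.0051 rpm, dir flips to −; running = −252.0051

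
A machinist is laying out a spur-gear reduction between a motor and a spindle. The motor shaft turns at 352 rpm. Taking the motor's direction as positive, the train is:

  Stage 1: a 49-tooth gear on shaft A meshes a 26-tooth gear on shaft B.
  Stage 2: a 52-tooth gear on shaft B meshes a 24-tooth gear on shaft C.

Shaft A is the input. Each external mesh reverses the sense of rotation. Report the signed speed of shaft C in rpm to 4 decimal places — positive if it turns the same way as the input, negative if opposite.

Stage 1 [49T→26T]: ω = 352.0000×49/26 = 663.3846 rpm, dir flips to −; running = −663.3846
Stage 2 [52T→24T]: ω = 663.3846×52/24 = 1437.3333 rpm, dir flips to +; running = +1437.3333

+1437.3333 rpm (same as input, |ω| = 1437.3333 rpm)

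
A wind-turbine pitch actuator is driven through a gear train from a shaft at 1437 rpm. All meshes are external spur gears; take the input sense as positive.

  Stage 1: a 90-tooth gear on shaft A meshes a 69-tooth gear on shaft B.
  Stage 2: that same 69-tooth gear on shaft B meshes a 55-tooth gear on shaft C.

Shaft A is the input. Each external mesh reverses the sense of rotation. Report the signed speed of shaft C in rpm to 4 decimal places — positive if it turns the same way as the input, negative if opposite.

+2351.4545 rpm (same as input, |ω| = 2351.4545 rpm)

Stage 1 [90T→69T]: ω = 1437.0000×90/69 = 1874.3478 rpm, dir flips to −; running = −1874.3478
Stage 2 [69T→55T]: ω = 1874.3478×69/55 = 2351.4545 rpm, dir flips to +; running = +2351.4545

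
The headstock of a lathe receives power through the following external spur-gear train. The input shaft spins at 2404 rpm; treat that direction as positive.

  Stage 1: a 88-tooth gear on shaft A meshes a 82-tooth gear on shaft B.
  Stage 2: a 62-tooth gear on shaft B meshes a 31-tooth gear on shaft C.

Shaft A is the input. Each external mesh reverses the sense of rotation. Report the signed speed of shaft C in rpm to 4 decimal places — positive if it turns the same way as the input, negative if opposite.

Stage 1 [88T→82T]: ω = 2404.0000×88/82 = 2579.9024 rpm, dir flips to −; running = −2579.9024
Stage 2 [62T→31T]: ω = 2579.9024×62/31 = 5159.8049 rpm, dir flips to +; running = +5159.8049

+5159.8049 rpm (same as input, |ω| = 5159.8049 rpm)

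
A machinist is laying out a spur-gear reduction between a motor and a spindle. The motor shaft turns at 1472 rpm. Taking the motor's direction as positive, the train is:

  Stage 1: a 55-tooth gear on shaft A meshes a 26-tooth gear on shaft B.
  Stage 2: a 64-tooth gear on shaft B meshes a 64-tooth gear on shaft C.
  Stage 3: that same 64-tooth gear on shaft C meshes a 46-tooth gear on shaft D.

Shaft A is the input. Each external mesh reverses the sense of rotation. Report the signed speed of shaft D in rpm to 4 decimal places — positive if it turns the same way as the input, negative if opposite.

-4332.3077 rpm (opposite to input, |ω| = 4332.3077 rpm)

Stage 1 [55T→26T]: ω = 1472.0000×55/26 = 3113.8462 rpm, dir flips to −; running = −3113.8462
Stage 2 [64T→64T]: ω = 3113.8462×64/64 = 3113.8462 rpm, dir flips to +; running = +3113.8462
Stage 3 [64T→46T]: ω = 3113.8462×64/46 = 4332.3077 rpm, dir flips to −; running = −4332.3077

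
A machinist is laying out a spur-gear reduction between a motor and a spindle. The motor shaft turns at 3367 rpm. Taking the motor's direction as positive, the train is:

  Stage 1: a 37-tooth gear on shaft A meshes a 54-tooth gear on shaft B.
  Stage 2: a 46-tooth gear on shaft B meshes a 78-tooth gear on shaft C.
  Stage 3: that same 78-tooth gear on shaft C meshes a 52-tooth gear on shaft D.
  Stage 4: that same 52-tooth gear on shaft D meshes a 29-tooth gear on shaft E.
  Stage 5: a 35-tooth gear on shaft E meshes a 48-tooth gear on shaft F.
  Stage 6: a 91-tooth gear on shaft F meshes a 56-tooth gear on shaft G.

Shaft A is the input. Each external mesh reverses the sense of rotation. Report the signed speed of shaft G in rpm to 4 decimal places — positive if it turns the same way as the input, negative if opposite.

+4336.0181 rpm (same as input, |ω| = 4336.0181 rpm)

Stage 1 [37T→54T]: ω = 3367.0000×37/54 = 2307.0185 rpm, dir flips to −; running = −2307.0185
Stage 2 [46T→78T]: ω = 2307.0185×46/78 = 1360.5494 rpm, dir flips to +; running = +1360.5494
Stage 3 [78T→52T]: ω = 1360.5494×78/52 = 2040.8241 rpm, dir flips to −; running = −2040.8241
Stage 4 [52T→29T]: ω = 2040.8241×52/29 = 3659.4087 rpm, dir flips to +; running = +3659.4087
Stage 5 [35T→48T]: ω = 3659.4087×35/48 = 2668.3188 rpm, dir flips to −; running = −2668.3188
Stage 6 [91T→56T]: ω = 2668.3188×91/56 = 4336.0181 rpm, dir flips to +; running = +4336.0181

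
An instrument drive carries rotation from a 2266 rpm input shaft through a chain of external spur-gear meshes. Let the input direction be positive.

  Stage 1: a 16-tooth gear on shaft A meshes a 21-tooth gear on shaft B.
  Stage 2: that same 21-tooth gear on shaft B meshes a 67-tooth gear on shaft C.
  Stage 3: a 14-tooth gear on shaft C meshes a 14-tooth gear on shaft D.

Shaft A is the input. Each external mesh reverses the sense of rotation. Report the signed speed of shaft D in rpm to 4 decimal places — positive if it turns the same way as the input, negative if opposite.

Stage 1 [16T→21T]: ω = 2266.0000×16/21 = 1726.4762 rpm, dir flips to −; running = −1726.4762
Stage 2 [21T→67T]: ω = 1726.4762×21/67 = 541.1343 rpm, dir flips to +; running = +541.1343
Stage 3 [14T→14T]: ω = 541.1343×14/14 = 541.1343 rpm, dir flips to −; running = −541.1343

-541.1343 rpm (opposite to input, |ω| = 541.1343 rpm)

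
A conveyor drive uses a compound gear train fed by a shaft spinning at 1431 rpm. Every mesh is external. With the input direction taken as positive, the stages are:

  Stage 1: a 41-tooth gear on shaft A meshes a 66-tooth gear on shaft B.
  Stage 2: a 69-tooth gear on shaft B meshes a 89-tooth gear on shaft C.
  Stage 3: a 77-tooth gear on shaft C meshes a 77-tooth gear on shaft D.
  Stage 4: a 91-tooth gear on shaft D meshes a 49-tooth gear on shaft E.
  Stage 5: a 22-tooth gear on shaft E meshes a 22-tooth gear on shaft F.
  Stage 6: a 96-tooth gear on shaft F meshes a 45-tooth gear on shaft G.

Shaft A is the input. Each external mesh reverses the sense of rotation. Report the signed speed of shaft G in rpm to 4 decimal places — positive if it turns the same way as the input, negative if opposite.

+2730.5031 rpm (same as input, |ω| = 2730.5031 rpm)

Stage 1 [41T→66T]: ω = 1431.0000×41/66 = 888.9545 rpm, dir flips to −; running = −888.9545
Stage 2 [69T→89T]: ω = 888.9545×69/89 = 689.1895 rpm, dir flips to +; running = +689.1895
Stage 3 [77T→77T]: ω = 689.1895×77/77 = 689.1895 rpm, dir flips to −; running = −689.1895
Stage 4 [91T→49T]: ω = 689.1895×91/49 = 1279.9233 rpm, dir flips to +; running = +1279.9233
Stage 5 [22T→22T]: ω = 1279.9233×22/22 = 1279.9233 rpm, dir flips to −; running = −1279.9233
Stage 6 [96T→45T]: ω = 1279.9233×96/45 = 2730.5031 rpm, dir flips to +; running = +2730.5031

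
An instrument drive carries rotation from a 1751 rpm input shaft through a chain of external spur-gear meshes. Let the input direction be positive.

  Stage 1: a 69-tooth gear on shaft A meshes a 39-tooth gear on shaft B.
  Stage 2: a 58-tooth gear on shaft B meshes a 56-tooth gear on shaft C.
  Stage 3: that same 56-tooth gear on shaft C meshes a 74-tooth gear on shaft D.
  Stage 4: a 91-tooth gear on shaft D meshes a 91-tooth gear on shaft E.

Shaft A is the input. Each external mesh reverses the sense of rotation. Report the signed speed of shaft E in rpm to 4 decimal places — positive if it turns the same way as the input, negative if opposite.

Stage 1 [69T→39T]: ω = 1751.0000×69/39 = 3097.9231 rpm, dir flips to −; running = −3097.9231
Stage 2 [58T→56T]: ω = 3097.9231×58/56 = 3208.5632 rpm, dir flips to +; running = +3208.5632
Stage 3 [56T→74T]: ω = 3208.5632×56/74 = 2428.1019 rpm, dir flips to −; running = −2428.1019
Stage 4 [91T→91T]: ω = 2428.1019×91/91 = 2428.1019 rpm, dir flips to +; running = +2428.1019

+2428.1019 rpm (same as input, |ω| = 2428.1019 rpm)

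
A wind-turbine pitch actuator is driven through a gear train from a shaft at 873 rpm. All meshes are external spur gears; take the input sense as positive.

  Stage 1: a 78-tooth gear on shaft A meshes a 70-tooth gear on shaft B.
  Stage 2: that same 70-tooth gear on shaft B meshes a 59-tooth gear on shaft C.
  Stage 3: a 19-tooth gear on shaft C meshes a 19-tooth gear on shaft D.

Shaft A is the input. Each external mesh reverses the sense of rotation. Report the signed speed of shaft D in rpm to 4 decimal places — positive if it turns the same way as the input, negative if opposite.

Stage 1 [78T→70T]: ω = 873.0000×78/70 = 972.7714 rpm, dir flips to −; running = −972.7714
Stage 2 [70T→59T]: ω = 972.7714×70/59 = 1154.1356 rpm, dir flips to +; running = +1154.1356
Stage 3 [19T→19T]: ω = 1154.1356×19/19 = 1154.1356 rpm, dir flips to −; running = −1154.1356

-1154.1356 rpm (opposite to input, |ω| = 1154.1356 rpm)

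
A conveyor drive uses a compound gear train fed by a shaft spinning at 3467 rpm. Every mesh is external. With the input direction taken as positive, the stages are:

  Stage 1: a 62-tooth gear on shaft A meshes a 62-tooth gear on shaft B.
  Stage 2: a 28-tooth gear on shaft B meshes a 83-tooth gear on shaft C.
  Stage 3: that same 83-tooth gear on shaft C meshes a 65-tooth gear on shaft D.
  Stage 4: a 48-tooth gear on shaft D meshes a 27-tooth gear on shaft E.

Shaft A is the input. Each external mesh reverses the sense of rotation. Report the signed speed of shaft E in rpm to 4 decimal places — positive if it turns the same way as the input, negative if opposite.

+2655.0701 rpm (same as input, |ω| = 2655.0701 rpm)

Stage 1 [62T→62T]: ω = 3467.0000×62/62 = 3467.0000 rpm, dir flips to −; running = −3467.0000
Stage 2 [28T→83T]: ω = 3467.0000×28/83 = 1169.5904 rpm, dir flips to +; running = +1169.5904
Stage 3 [83T→65T]: ω = 1169.5904×83/65 = 1493.4769 rpm, dir flips to −; running = −1493.4769
Stage 4 [48T→27T]: ω = 1493.4769×48/27 = 2655.0701 rpm, dir flips to +; running = +2655.0701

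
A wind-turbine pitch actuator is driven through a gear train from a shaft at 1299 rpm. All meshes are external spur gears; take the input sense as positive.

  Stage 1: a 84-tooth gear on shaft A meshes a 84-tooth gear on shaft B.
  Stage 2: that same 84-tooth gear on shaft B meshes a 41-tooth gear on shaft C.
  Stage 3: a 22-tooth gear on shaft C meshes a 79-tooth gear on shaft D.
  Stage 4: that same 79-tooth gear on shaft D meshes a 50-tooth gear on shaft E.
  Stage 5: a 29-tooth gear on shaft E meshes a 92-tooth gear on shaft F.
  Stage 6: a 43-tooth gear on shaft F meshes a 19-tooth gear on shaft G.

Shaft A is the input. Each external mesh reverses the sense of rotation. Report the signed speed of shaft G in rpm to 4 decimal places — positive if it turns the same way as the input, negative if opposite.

+835.3766 rpm (same as input, |ω| = 835.3766 rpm)

Stage 1 [84T→84T]: ω = 1299.0000×84/84 = 1299.0000 rpm, dir flips to −; running = −1299.0000
Stage 2 [84T→41T]: ω = 1299.0000×84/41 = 2661.3659 rpm, dir flips to +; running = +2661.3659
Stage 3 [22T→79T]: ω = 2661.3659×22/79 = 741.1399 rpm, dir flips to −; running = −741.1399
Stage 4 [79T→50T]: ω = 741.1399×79/50 = 1171.0010 rpm, dir flips to +; running = +1171.0010
Stage 5 [29T→92T]: ω = 1171.0010×29/92 = 369.1199 rpm, dir flips to −; running = −369.1199
Stage 6 [43T→19T]: ω = 369.1199×43/19 = 835.3766 rpm, dir flips to +; running = +835.3766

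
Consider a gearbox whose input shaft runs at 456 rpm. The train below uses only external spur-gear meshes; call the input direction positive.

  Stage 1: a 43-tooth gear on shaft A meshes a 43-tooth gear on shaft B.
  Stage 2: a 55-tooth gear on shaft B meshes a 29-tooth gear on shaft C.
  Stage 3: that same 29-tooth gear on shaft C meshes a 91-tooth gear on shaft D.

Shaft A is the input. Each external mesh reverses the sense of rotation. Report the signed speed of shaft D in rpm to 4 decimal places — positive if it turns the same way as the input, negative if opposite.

-275.6044 rpm (opposite to input, |ω| = 275.6044 rpm)

Stage 1 [43T→43T]: ω = 456.0000×43/43 = 456.0000 rpm, dir flips to −; running = −456.0000
Stage 2 [55T→29T]: ω = 456.0000×55/29 = 864.8276 rpm, dir flips to +; running = +864.8276
Stage 3 [29T→91T]: ω = 864.8276×29/91 = 275.6044 rpm, dir flips to −; running = −275.6044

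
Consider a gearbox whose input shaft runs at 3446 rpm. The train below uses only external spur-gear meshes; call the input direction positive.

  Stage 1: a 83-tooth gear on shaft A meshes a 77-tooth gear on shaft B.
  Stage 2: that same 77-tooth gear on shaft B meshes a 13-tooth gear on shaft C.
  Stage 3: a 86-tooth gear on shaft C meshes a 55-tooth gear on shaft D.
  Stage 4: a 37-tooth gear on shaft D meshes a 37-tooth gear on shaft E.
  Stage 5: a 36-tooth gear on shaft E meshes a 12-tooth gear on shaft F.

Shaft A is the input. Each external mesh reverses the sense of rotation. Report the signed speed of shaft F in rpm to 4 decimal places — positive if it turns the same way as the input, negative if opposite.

-103206.4951 rpm (opposite to input, |ω| = 103206.4951 rpm)

Stage 1 [83T→77T]: ω = 3446.0000×83/77 = 3714.5195 rpm, dir flips to −; running = −3714.5195
Stage 2 [77T→13T]: ω = 3714.5195×77/13 = 22001.3846 rpm, dir flips to +; running = +22001.3846
Stage 3 [86T→55T]: ω = 22001.3846×86/55 = 34402.1650 rpm, dir flips to −; running = −34402.1650
Stage 4 [37T→37T]: ω = 34402.1650×37/37 = 34402.1650 rpm, dir flips to +; running = +34402.1650
Stage 5 [36T→12T]: ω = 34402.1650×36/12 = 103206.4951 rpm, dir flips to −; running = −103206.4951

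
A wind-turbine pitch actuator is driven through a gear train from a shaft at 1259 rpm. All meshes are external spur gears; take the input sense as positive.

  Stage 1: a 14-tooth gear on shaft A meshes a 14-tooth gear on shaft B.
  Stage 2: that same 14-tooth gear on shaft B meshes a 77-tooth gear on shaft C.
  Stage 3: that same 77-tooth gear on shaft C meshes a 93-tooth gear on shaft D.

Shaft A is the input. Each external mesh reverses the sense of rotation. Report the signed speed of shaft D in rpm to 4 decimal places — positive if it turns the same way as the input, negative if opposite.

Stage 1 [14T→14T]: ω = 1259.0000×14/14 = 1259.0000 rpm, dir flips to −; running = −1259.0000
Stage 2 [14T→77T]: ω = 1259.0000×14/77 = 228.9091 rpm, dir flips to +; running = +228.9091
Stage 3 [77T→93T]: ω = 228.9091×77/93 = 189.5269 rpm, dir flips to −; running = −189.5269

-189.5269 rpm (opposite to input, |ω| = 189.5269 rpm)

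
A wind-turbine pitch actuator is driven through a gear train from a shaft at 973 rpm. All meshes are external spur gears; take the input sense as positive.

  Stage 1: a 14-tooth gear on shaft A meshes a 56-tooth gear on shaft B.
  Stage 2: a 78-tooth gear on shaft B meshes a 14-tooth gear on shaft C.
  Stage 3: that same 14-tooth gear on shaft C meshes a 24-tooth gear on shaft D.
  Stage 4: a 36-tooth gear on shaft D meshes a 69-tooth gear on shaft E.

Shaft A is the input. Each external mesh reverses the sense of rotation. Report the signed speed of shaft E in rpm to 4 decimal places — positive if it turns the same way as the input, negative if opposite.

+412.4674 rpm (same as input, |ω| = 412.4674 rpm)

Stage 1 [14T→56T]: ω = 973.0000×14/56 = 243.2500 rpm, dir flips to −; running = −243.2500
Stage 2 [78T→14T]: ω = 243.2500×78/14 = 1355.2500 rpm, dir flips to +; running = +1355.2500
Stage 3 [14T→24T]: ω = 1355.2500×14/24 = 790.5625 rpm, dir flips to −; running = −790.5625
Stage 4 [36T→69T]: ω = 790.5625×36/69 = 412.4674 rpm, dir flips to +; running = +412.4674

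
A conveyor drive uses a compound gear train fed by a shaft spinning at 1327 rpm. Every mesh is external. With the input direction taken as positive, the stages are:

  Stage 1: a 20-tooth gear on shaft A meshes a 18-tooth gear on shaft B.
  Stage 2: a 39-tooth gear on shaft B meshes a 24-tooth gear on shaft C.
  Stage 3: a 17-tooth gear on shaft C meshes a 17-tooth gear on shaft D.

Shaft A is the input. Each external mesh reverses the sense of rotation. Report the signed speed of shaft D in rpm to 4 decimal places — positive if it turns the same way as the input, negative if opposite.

-2395.9722 rpm (opposite to input, |ω| = 2395.9722 rpm)

Stage 1 [20T→18T]: ω = 1327.0000×20/18 = 1474.4444 rpm, dir flips to −; running = −1474.4444
Stage 2 [39T→24T]: ω = 1474.4444×39/24 = 2395.9722 rpm, dir flips to +; running = +2395.9722
Stage 3 [17T→17T]: ω = 2395.9722×17/17 = 2395.9722 rpm, dir flips to −; running = −2395.9722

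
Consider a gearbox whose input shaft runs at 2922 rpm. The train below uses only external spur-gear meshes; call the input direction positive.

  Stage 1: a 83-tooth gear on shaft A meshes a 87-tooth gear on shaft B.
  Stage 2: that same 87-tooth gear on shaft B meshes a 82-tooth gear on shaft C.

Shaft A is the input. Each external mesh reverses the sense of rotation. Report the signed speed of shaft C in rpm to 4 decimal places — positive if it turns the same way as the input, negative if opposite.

+2957.6341 rpm (same as input, |ω| = 2957.6341 rpm)

Stage 1 [83T→87T]: ω = 2922.0000×83/87 = 2787.6552 rpm, dir flips to −; running = −2787.6552
Stage 2 [87T→82T]: ω = 2787.6552×87/82 = 2957.6341 rpm, dir flips to +; running = +2957.6341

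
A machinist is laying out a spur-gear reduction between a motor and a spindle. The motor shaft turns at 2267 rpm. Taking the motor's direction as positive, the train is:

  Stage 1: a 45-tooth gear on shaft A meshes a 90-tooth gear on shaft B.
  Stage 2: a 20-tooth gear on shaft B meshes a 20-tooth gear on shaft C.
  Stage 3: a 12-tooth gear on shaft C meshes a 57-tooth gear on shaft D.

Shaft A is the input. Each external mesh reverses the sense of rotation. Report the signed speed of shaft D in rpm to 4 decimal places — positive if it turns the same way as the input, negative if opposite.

-238.6316 rpm (opposite to input, |ω| = 238.6316 rpm)

Stage 1 [45T→90T]: ω = 2267.0000×45/90 = 1133.5000 rpm, dir flips to −; running = −1133.5000
Stage 2 [20T→20T]: ω = 1133.5000×20/20 = 1133.5000 rpm, dir flips to +; running = +1133.5000
Stage 3 [12T→57T]: ω = 1133.5000×12/57 = 238.6316 rpm, dir flips to −; running = −238.6316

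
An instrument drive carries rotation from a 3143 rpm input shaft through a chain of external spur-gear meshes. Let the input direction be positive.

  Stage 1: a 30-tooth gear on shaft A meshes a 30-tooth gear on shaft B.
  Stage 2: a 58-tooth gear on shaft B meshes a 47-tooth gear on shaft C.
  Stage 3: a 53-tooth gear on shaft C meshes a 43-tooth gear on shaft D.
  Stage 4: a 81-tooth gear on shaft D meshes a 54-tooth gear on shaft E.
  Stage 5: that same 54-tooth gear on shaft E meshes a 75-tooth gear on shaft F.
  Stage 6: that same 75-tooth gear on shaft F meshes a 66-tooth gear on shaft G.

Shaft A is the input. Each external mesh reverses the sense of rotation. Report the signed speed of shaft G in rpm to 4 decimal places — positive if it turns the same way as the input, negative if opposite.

Stage 1 [30T→30T]: ω = 3143.0000×30/30 = 3143.0000 rpm, dir flips to −; running = −3143.0000
Stage 2 [58T→47T]: ω = 3143.0000×58/47 = 3878.5957 rpm, dir flips to +; running = +3878.5957
Stage 3 [53T→43T]: ω = 3878.5957×53/43 = 4780.5948 rpm, dir flips to −; running = −4780.5948
Stage 4 [81T→54T]: ω = 4780.5948×81/54 = 7170.8921 rpm, dir flips to +; running = +7170.8921
Stage 5 [54T→75T]: ω = 7170.8921×54/75 = 5163.0423 rpm, dir flips to −; running = −5163.0423
Stage 6 [75T→66T]: ω = 5163.0423×75/66 = 5867.0936 rpm, dir flips to +; running = +5867.0936

+5867.0936 rpm (same as input, |ω| = 5867.0936 rpm)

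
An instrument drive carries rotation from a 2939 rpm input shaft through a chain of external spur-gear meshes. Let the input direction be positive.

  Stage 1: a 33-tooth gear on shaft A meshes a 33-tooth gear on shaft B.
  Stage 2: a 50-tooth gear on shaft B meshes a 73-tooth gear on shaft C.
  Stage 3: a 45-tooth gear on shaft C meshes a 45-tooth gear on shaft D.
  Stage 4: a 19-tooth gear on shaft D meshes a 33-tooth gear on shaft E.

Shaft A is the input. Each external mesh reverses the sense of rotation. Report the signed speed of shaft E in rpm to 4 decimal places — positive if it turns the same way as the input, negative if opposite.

Stage 1 [33T→33T]: ω = 2939.0000×33/33 = 2939.0000 rpm, dir flips to −; running = −2939.0000
Stage 2 [50T→73T]: ω = 2939.0000×50/73 = 2013.0137 rpm, dir flips to +; running = +2013.0137
Stage 3 [45T→45T]: ω = 2013.0137×45/45 = 2013.0137 rpm, dir flips to −; running = −2013.0137
Stage 4 [19T→33T]: ω = 2013.0137×19/33 = 1159.0079 rpm, dir flips to +; running = +1159.0079

+1159.0079 rpm (same as input, |ω| = 1159.0079 rpm)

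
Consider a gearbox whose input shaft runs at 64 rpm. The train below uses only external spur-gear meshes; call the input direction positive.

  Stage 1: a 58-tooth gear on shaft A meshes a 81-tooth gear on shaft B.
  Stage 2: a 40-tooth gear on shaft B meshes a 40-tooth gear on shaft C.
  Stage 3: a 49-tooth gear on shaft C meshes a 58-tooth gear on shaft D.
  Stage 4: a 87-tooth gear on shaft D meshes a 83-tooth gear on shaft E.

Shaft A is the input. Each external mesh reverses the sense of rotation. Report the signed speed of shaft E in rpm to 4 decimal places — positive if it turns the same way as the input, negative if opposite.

+40.5819 rpm (same as input, |ω| = 40.5819 rpm)

Stage 1 [58T→81T]: ω = 64.0000×58/81 = 45.8272 rpm, dir flips to −; running = −45.8272
Stage 2 [40T→40T]: ω = 45.8272×40/40 = 45.8272 rpm, dir flips to +; running = +45.8272
Stage 3 [49T→58T]: ω = 45.8272×49/58 = 38.7160 rpm, dir flips to −; running = −38.7160
Stage 4 [87T→83T]: ω = 38.7160×87/83 = 40.5819 rpm, dir flips to +; running = +40.5819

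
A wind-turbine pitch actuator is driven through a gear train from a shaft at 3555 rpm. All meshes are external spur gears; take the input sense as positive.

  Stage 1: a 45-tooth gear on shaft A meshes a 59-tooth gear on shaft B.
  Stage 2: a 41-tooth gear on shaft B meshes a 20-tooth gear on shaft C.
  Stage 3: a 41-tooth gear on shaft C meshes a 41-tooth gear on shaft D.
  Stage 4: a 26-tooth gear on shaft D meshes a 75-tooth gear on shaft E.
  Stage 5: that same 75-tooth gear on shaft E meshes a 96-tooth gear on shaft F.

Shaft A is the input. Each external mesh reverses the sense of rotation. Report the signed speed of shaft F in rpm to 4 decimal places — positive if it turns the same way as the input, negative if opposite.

Stage 1 [45T→59T]: ω = 3555.0000×45/59 = 2711.4407 rpm, dir flips to −; running = −2711.4407
Stage 2 [41T→20T]: ω = 2711.4407×41/20 = 5558.4534 rpm, dir flips to +; running = +5558.4534
Stage 3 [41T→41T]: ω = 5558.4534×41/41 = 5558.4534 rpm, dir flips to −; running = −5558.4534
Stage 4 [26T→75T]: ω = 5558.4534×26/75 = 1926.9305 rpm, dir flips to +; running = +1926.9305
Stage 5 [75T→96T]: ω = 1926.9305×75/96 = 1505.4145 rpm, dir flips to −; running = −1505.4145

-1505.4145 rpm (opposite to input, |ω| = 1505.4145 rpm)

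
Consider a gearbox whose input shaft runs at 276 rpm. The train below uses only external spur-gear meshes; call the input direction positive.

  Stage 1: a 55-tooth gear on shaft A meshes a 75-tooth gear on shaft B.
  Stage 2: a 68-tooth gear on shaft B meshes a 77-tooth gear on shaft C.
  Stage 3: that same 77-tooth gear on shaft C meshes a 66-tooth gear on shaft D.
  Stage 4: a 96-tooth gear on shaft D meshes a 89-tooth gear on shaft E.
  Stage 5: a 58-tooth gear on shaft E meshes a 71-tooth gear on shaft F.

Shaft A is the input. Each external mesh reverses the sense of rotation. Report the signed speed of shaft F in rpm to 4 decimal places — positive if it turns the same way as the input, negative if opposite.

-183.7496 rpm (opposite to input, |ω| = 183.7496 rpm)

Stage 1 [55T→75T]: ω = 276.0000×55/75 = 202.4000 rpm, dir flips to −; running = −202.4000
Stage 2 [68T→77T]: ω = 202.4000×68/77 = 178.7429 rpm, dir flips to +; running = +178.7429
Stage 3 [77T→66T]: ω = 178.7429×77/66 = 208.5333 rpm, dir flips to −; running = −208.5333
Stage 4 [96T→89T]: ω = 208.5333×96/89 = 224.9348 rpm, dir flips to +; running = +224.9348
Stage 5 [58T→71T]: ω = 224.9348×58/71 = 183.7496 rpm, dir flips to −; running = −183.7496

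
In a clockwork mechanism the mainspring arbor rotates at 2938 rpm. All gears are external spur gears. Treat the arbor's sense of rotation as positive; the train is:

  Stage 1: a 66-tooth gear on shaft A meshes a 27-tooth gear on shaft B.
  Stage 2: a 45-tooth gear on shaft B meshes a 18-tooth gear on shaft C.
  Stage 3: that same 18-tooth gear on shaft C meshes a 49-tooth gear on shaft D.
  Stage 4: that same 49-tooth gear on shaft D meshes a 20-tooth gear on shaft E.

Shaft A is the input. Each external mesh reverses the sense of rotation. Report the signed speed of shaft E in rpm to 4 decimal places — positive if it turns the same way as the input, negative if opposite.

Stage 1 [66T→27T]: ω = 2938.0000×66/27 = 7181.7778 rpm, dir flips to −; running = −7181.7778
Stage 2 [45T→18T]: ω = 7181.7778×45/18 = 17954.4444 rpm, dir flips to +; running = +17954.4444
Stage 3 [18T→49T]: ω = 17954.4444×18/49 = 6595.5102 rpm, dir flips to −; running = −6595.5102
Stage 4 [49T→20T]: ω = 6595.5102×49/20 = 16159.0000 rpm, dir flips to +; running = +16159.0000

+16159.0000 rpm (same as input, |ω| = 16159.0000 rpm)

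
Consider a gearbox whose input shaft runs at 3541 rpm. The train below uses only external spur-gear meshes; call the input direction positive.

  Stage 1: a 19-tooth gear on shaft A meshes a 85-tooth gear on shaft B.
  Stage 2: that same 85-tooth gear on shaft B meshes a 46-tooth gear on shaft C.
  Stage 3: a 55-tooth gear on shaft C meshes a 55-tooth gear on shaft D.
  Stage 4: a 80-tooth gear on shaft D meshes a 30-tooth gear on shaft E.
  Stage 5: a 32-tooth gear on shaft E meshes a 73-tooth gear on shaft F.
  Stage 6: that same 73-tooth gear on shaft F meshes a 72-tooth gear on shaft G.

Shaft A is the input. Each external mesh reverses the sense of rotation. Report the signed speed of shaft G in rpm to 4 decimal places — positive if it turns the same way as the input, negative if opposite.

+1733.4364 rpm (same as input, |ω| = 1733.4364 rpm)

Stage 1 [19T→85T]: ω = 3541.0000×19/85 = 791.5176 rpm, dir flips to −; running = −791.5176
Stage 2 [85T→46T]: ω = 791.5176×85/46 = 1462.5870 rpm, dir flips to +; running = +1462.5870
Stage 3 [55T→55T]: ω = 1462.5870×55/55 = 1462.5870 rpm, dir flips to −; running = −1462.5870
Stage 4 [80T→30T]: ω = 1462.5870×80/30 = 3900.2319 rpm, dir flips to +; running = +3900.2319
Stage 5 [32T→73T]: ω = 3900.2319×32/73 = 1709.6907 rpm, dir flips to −; running = −1709.6907
Stage 6 [73T→72T]: ω = 1709.6907×73/72 = 1733.4364 rpm, dir flips to +; running = +1733.4364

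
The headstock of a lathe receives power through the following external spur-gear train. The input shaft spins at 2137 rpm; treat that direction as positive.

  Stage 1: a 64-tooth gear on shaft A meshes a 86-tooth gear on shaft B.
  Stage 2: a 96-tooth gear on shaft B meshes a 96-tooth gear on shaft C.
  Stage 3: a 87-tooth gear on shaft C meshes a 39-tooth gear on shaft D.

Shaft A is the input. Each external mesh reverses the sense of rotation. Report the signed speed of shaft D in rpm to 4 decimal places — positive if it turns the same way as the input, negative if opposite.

-3547.6494 rpm (opposite to input, |ω| = 3547.6494 rpm)

Stage 1 [64T→86T]: ω = 2137.0000×64/86 = 1590.3256 rpm, dir flips to −; running = −1590.3256
Stage 2 [96T→96T]: ω = 1590.3256×96/96 = 1590.3256 rpm, dir flips to +; running = +1590.3256
Stage 3 [87T→39T]: ω = 1590.3256×87/39 = 3547.6494 rpm, dir flips to −; running = −3547.6494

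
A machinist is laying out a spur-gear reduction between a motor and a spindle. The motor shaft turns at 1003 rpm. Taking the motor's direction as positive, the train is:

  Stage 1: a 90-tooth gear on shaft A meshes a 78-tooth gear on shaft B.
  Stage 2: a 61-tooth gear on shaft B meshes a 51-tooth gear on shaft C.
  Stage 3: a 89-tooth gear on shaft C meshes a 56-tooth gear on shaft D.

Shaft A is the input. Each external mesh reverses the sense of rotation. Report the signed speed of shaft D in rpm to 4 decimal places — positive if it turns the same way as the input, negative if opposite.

-2199.9382 rpm (opposite to input, |ω| = 2199.9382 rpm)

Stage 1 [90T→78T]: ω = 1003.0000×90/78 = 1157.3077 rpm, dir flips to −; running = −1157.3077
Stage 2 [61T→51T]: ω = 1157.3077×61/51 = 1384.2308 rpm, dir flips to +; running = +1384.2308
Stage 3 [89T→56T]: ω = 1384.2308×89/56 = 2199.9382 rpm, dir flips to −; running = −2199.9382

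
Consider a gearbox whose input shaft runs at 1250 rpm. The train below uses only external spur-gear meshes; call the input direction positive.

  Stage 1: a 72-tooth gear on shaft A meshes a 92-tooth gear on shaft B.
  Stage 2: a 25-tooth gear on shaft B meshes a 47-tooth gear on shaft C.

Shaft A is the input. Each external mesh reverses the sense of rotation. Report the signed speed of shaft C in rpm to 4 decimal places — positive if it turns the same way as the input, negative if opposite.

+520.3515 rpm (same as input, |ω| = 520.3515 rpm)

Stage 1 [72T→92T]: ω = 1250.0000×72/92 = 978.2609 rpm, dir flips to −; running = −978.2609
Stage 2 [25T→47T]: ω = 978.2609×25/47 = 520.3515 rpm, dir flips to +; running = +520.3515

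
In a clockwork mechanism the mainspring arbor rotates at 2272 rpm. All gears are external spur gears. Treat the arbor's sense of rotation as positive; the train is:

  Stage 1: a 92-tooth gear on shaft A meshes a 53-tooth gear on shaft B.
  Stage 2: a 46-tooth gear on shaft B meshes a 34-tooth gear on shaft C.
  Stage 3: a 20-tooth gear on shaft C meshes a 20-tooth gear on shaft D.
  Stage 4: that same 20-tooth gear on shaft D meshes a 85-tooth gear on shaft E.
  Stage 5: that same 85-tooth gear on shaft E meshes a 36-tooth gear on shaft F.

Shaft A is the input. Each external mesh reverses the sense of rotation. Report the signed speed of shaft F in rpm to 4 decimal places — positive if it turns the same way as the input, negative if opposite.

Stage 1 [92T→53T]: ω = 2272.0000×92/53 = 3943.8491 rpm, dir flips to −; running = −3943.8491
Stage 2 [46T→34T]: ω = 3943.8491×46/34 = 5335.7958 rpm, dir flips to +; running = +5335.7958
Stage 3 [20T→20T]: ω = 5335.7958×20/20 = 5335.7958 rpm, dir flips to −; running = −5335.7958
Stage 4 [20T→85T]: ω = 5335.7958×20/85 = 1255.4814 rpm, dir flips to +; running = +1255.4814
Stage 5 [85T→36T]: ω = 1255.4814×85/36 = 2964.3310 rpm, dir flips to −; running = −2964.3310

-2964.3310 rpm (opposite to input, |ω| = 2964.3310 rpm)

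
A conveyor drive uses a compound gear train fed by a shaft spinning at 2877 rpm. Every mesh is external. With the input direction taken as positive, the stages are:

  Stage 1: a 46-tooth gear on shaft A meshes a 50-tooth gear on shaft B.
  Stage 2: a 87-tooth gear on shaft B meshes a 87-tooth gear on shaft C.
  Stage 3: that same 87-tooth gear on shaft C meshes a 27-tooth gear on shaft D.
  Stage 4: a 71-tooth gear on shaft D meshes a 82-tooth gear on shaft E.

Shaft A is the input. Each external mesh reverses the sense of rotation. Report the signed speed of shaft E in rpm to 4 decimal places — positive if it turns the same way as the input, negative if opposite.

+7384.6119 rpm (same as input, |ω| = 7384.6119 rpm)

Stage 1 [46T→50T]: ω = 2877.0000×46/50 = 2646.8400 rpm, dir flips to −; running = −2646.8400
Stage 2 [87T→87T]: ω = 2646.8400×87/87 = 2646.8400 rpm, dir flips to +; running = +2646.8400
Stage 3 [87T→27T]: ω = 2646.8400×87/27 = 8528.7067 rpm, dir flips to −; running = −8528.7067
Stage 4 [71T→82T]: ω = 8528.7067×71/82 = 7384.6119 rpm, dir flips to +; running = +7384.6119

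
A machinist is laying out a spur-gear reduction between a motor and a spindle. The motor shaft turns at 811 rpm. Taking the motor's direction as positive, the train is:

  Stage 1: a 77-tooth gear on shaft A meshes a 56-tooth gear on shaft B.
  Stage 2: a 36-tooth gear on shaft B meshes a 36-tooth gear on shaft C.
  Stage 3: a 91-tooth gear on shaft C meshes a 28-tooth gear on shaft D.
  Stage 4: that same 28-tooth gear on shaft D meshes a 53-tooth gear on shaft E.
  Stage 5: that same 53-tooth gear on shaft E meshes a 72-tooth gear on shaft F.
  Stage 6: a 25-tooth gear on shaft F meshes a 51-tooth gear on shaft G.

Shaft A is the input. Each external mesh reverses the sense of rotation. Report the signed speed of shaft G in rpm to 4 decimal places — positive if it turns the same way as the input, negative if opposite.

+690.8795 rpm (same as input, |ω| = 690.8795 rpm)

Stage 1 [77T→56T]: ω = 811.0000×77/56 = 1115.1250 rpm, dir flips to −; running = −1115.1250
Stage 2 [36T→36T]: ω = 1115.1250×36/36 = 1115.1250 rpm, dir flips to +; running = +1115.1250
Stage 3 [91T→28T]: ω = 1115.1250×91/28 = 3624.1562 rpm, dir flips to −; running = −3624.1562
Stage 4 [28T→53T]: ω = 3624.1562×28/53 = 1914.6486 rpm, dir flips to +; running = +1914.6486
Stage 5 [53T→72T]: ω = 1914.6486×53/72 = 1409.3941 rpm, dir flips to −; running = −1409.3941
Stage 6 [25T→51T]: ω = 1409.3941×25/51 = 690.8795 rpm, dir flips to +; running = +690.8795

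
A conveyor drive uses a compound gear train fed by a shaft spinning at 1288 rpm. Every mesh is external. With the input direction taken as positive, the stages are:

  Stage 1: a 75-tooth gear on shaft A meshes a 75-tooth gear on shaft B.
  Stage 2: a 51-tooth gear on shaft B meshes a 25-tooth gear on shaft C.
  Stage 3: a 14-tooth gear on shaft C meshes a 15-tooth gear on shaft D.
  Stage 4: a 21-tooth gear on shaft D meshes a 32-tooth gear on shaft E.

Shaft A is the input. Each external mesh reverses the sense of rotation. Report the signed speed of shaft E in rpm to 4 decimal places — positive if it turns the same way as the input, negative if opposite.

Stage 1 [75T→75T]: ω = 1288.0000×75/75 = 1288.0000 rpm, dir flips to −; running = −1288.0000
Stage 2 [51T→25T]: ω = 1288.0000×51/25 = 2627.5200 rpm, dir flips to +; running = +2627.5200
Stage 3 [14T→15T]: ω = 2627.5200×14/15 = 2452.3520 rpm, dir flips to −; running = −2452.3520
Stage 4 [21T→32T]: ω = 2452.3520×21/32 = 1609.3560 rpm, dir flips to +; running = +1609.3560

+1609.3560 rpm (same as input, |ω| = 1609.3560 rpm)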